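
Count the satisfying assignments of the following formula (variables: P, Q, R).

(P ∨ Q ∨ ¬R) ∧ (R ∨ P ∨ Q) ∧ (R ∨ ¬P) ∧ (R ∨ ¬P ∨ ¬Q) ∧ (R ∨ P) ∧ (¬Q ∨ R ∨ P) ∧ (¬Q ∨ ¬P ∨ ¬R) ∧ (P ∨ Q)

2

There are 2^3 = 8 truth assignments over (P, Q, R).
Check each against the 8 clauses (columns in the order P, Q, R):
  F F F  ✗ fails (R ∨ P ∨ Q)
  F F T  ✗ fails (P ∨ Q ∨ ¬R)
  F T F  ✗ fails (R ∨ P)
  F T T  ✓ satisfies all
  T F F  ✗ fails (R ∨ ¬P)
  T F T  ✓ satisfies all
  T T F  ✗ fails (R ∨ ¬P)
  T T T  ✗ fails (¬Q ∨ ¬P ∨ ¬R)
2 of the 8 rows are models.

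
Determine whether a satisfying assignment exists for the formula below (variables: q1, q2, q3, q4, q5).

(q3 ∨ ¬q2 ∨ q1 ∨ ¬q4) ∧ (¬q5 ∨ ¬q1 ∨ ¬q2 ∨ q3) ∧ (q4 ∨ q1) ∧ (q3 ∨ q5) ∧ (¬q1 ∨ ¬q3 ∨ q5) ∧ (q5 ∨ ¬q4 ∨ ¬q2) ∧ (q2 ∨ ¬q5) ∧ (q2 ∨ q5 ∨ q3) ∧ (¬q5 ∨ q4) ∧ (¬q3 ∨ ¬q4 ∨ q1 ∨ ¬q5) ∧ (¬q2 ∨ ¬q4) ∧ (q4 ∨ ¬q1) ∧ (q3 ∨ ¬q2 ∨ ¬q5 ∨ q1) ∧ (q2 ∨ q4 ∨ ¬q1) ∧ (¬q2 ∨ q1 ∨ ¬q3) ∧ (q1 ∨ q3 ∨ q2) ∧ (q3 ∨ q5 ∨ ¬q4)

Branch on q4: set q4 = True.
From the singleton clause (¬q2), q2 = False.
From the singleton clause (¬q5), q5 = False.
From the singleton clause (q3), q3 = True.
From the singleton clause (¬q1), q1 = False.
This assignment satisfies each clause.
A satisfying assignment: q1 ↦ False,  q2 ↦ False,  q3 ↦ True,  q4 ↦ True,  q5 ↦ False.

Satisfiable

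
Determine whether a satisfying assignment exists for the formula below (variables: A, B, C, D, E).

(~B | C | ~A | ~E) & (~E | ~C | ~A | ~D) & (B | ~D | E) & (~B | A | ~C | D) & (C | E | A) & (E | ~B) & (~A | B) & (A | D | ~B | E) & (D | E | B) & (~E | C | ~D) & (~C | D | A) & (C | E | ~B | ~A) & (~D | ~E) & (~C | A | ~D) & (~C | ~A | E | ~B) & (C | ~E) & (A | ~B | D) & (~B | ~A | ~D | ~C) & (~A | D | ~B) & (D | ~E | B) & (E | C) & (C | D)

No, unsatisfiable

Try E = 1.
The clause (~D) is unit, so D = 0.
The clause (C) is unit, so C = 1.
The clause (A) is unit, so A = 1.
The clause (B) is unit, so B = 1.
But (~B) is also a unit clause — contradiction.
That branch fails; take E = 0 instead.
The clause (~B) is unit, so B = 0.
The clause (~D) is unit, so D = 0.
But (D) is also a unit clause — contradiction.
Both values of E lead to a conflict.
No assignment satisfies every clause.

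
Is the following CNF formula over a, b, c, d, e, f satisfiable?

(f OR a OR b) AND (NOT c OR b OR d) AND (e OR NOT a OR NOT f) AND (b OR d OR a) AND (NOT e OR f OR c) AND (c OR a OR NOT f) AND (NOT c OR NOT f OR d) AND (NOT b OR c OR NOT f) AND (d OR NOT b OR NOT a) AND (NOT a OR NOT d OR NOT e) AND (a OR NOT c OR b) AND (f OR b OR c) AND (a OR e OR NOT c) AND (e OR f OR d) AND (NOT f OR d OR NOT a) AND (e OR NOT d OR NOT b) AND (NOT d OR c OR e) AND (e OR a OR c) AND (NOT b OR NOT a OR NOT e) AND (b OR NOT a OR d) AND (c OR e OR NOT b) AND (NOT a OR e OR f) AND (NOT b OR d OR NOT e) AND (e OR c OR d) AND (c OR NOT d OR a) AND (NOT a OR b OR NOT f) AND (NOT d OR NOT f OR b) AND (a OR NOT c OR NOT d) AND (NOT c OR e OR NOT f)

Try f = true.
Try e = true.
Try c = true.
Unit clause (d) forces d = true.
Unit clause (NOT a) forces a = false.
Now (a) is unsatisfied and unit — conflict.
Undo c and try c = false.
Unit clause (a) forces a = true.
Unit clause (NOT b) forces b = false.
Now (b) is unsatisfied and unit — conflict.
Both values of c lead to a conflict.
Undo e and try e = false.
Unit clause (NOT a) forces a = false.
Unit clause (c) forces c = true.
Now (NOT c) is unsatisfied and unit — conflict.
Both values of e lead to a conflict.
Undo f and try f = false.
Try a = true.
Unit clause (e) forces e = true.
Unit clause (c) forces c = true.
Unit clause (NOT d) forces d = false.
Unit clause (b) forces b = true.
Now (NOT b) is unsatisfied and unit — conflict.
Undo a and try a = false.
Unit clause (b) forces b = true.
Try e = false.
Unit clause (NOT c) forces c = false.
Now (c) is unsatisfied and unit — conflict.
Undo e and try e = true.
Unit clause (c) forces c = true.
Unit clause (d) forces d = true.
Now (NOT d) is unsatisfied and unit — conflict.
Both values of e lead to a conflict.
Both values of a lead to a conflict.
Both values of f lead to a conflict.
No assignment satisfies every clause.

Unsatisfiable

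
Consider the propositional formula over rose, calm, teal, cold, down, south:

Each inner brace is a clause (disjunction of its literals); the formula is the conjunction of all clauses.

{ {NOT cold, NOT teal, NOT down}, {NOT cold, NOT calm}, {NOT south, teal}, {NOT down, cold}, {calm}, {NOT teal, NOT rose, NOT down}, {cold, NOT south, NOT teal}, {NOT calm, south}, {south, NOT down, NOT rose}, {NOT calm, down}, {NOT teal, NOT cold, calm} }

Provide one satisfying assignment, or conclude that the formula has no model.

UNSATISFIABLE

Unit clause (calm) forces calm = true.
Unit clause (NOT cold) forces cold = false.
Unit clause (NOT down) forces down = false.
But (down) is also a unit clause — contradiction.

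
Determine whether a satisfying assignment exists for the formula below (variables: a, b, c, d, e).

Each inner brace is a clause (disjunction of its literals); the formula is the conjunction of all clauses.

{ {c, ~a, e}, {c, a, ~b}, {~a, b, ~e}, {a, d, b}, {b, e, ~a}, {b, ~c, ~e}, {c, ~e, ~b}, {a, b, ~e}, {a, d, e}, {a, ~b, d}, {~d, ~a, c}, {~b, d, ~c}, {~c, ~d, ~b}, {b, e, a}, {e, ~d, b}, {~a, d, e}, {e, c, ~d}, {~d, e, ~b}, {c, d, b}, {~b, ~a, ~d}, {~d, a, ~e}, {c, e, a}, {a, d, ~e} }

No

Case c = 1:
Case b = 1:
From the singleton clause (d), d = 1.
But (~d) is also a unit clause — contradiction.
That branch fails; take b = 0 instead.
From the singleton clause (~e), e = 0.
From the singleton clause (~a), a = 0.
But (a) is also a unit clause — contradiction.
Both values of b lead to a conflict.
That branch fails; take c = 0 instead.
Case a = 0:
From the singleton clause (~b), b = 0.
From the singleton clause (d), d = 1.
From the singleton clause (~e), e = 0.
But (e) is also a unit clause — contradiction.
That branch fails; take a = 1 instead.
From the singleton clause (e), e = 1.
From the singleton clause (b), b = 1.
But (~b) is also a unit clause — contradiction.
Both values of a lead to a conflict.
Both values of c lead to a conflict.
No assignment satisfies every clause.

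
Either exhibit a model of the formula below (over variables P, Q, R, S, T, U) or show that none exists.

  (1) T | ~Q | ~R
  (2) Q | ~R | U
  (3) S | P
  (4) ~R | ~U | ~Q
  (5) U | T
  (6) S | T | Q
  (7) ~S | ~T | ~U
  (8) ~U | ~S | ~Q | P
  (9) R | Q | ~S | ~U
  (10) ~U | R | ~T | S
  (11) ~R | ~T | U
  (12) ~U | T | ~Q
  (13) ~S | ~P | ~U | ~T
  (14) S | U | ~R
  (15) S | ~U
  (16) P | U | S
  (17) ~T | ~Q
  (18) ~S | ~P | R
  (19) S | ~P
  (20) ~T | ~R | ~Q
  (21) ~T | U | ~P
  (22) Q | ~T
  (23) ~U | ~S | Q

UNSATISFIABLE

Case S = 1:
Case U = 1:
Unit clause (~T) forces T = 0.
Unit clause (~Q) forces Q = 0.
That conflicts with the unit clause (Q).
Undo U and try U = 0.
Unit clause (T) forces T = 1.
Unit clause (~R) forces R = 0.
Unit clause (~Q) forces Q = 0.
That conflicts with the unit clause (Q).
Either choice for U ends in contradiction.
Undo S and try S = 0.
Unit clause (P) forces P = 1.
That conflicts with the unit clause (~P).
Either choice for S ends in contradiction.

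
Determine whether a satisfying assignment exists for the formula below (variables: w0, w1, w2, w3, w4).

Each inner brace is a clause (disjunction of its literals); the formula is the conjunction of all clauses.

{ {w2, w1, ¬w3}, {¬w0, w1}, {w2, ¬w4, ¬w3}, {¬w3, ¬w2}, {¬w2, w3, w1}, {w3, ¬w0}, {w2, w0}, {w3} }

Yes, satisfiable

The clause (w3) is unit, so w3 = True.
The clause (¬w2) is unit, so w2 = False.
The clause (w1) is unit, so w1 = True.
The clause (¬w4) is unit, so w4 = False.
The clause (w0) is unit, so w0 = True.
All clauses are satisfied.
A satisfying assignment: w0=True; w1=True; w2=False; w3=True; w4=False.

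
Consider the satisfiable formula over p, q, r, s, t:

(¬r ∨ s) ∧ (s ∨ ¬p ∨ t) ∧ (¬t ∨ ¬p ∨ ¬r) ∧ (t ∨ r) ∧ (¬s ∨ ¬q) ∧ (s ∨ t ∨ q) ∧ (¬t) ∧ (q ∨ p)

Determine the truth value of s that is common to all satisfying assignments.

True

Suppose s = False.
(¬r) alone gives r = False.
(t) alone gives t = True.
Now (¬t) is unsatisfied and unit — conflict.
So every satisfying assignment has s = True.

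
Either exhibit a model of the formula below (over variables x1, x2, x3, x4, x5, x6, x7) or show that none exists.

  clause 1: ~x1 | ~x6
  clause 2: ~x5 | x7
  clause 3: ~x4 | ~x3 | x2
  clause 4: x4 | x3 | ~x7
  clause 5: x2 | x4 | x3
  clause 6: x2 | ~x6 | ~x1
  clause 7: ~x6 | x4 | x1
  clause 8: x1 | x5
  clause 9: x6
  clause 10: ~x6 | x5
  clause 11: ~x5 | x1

UNSATISFIABLE

The clause (x6) is unit, so x6 = 1.
The clause (~x1) is unit, so x1 = 0.
The clause (x4) is unit, so x4 = 1.
The clause (x5) is unit, so x5 = 1.
Now (~x5) is unsatisfied and unit — conflict.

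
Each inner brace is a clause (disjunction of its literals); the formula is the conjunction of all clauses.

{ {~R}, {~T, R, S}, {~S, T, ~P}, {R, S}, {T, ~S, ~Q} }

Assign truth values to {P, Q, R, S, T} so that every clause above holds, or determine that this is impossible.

Unit clause (~R) forces R = 0.
Unit clause (S) forces S = 1.
Branch on T: set T = 0.
Unit clause (~P) forces P = 0.
Unit clause (~Q) forces Q = 0.
This assignment satisfies each clause.

P ↦ 0; Q ↦ 0; R ↦ 0; S ↦ 1; T ↦ 0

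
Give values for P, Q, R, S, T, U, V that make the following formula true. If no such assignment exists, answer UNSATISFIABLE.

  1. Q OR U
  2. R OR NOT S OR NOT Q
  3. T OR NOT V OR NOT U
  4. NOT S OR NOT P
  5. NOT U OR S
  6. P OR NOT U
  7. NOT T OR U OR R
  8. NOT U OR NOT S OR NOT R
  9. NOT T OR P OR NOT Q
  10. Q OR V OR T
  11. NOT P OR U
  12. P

Unit clause (P) forces P = true.
Unit clause (NOT S) forces S = false.
Unit clause (NOT U) forces U = false.
But (U) is also a unit clause — contradiction.

UNSATISFIABLE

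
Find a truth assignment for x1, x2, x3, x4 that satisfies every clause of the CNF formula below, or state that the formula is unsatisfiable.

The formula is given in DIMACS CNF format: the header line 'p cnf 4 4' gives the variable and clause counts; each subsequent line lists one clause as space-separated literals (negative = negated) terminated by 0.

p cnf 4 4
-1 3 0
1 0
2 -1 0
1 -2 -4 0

From the singleton clause (x1), x1 = True.
From the singleton clause (x3), x3 = True.
From the singleton clause (x2), x2 = True.
All clauses hold; x4 can take either value.

x1=True, x2=True, x3=True, x4=False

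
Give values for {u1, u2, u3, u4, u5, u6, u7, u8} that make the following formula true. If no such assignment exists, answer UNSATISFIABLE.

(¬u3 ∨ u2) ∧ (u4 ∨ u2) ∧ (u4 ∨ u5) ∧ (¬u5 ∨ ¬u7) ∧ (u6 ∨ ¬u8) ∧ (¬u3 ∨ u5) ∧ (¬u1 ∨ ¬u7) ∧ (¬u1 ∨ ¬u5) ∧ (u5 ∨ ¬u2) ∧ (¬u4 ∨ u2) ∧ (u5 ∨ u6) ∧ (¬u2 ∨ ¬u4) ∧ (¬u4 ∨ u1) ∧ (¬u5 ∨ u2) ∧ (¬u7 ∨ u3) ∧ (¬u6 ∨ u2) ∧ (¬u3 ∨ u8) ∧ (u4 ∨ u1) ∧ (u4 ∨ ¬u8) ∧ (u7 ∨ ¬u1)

Branch on u3: set u3 = False.
Unit clause (¬u7) forces u7 = False.
Unit clause (¬u1) forces u1 = False.
Unit clause (¬u4) forces u4 = False.
Now (u4) is unsatisfied and unit — conflict.
Undo u3 and try u3 = True.
Unit clause (u2) forces u2 = True.
Unit clause (u5) forces u5 = True.
Unit clause (¬u7) forces u7 = False.
Unit clause (¬u1) forces u1 = False.
Unit clause (¬u4) forces u4 = False.
Now (u4) is unsatisfied and unit — conflict.
Either choice for u3 ends in contradiction.

UNSATISFIABLE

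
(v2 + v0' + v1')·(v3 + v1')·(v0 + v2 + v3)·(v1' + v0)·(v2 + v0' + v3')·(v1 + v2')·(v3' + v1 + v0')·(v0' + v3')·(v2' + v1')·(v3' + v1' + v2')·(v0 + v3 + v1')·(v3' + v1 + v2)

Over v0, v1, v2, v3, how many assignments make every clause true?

There are 2^4 = 16 truth assignments over (v0, v1, v2, v3).
Check each against the 12 clauses (columns in the order v0, v1, v2, v3):
  F F F F  ✗ fails (v0 + v2 + v3)
  F F F T  ✗ fails (v3' + v1 + v2)
  F F T F  ✗ fails (v1 + v2')
  F F T T  ✗ fails (v1 + v2')
  F T F F  ✗ fails (v3 + v1')
  F T F T  ✗ fails (v1' + v0)
  F T T F  ✗ fails (v3 + v1')
  F T T T  ✗ fails (v1' + v0)
  T F F F  ✓ satisfies all
  T F F T  ✗ fails (v2 + v0' + v3')
  T F T F  ✗ fails (v1 + v2')
  T F T T  ✗ fails (v1 + v2')
  T T F F  ✗ fails (v2 + v0' + v1')
  T T F T  ✗ fails (v2 + v0' + v1')
  T T T F  ✗ fails (v3 + v1')
  T T T T  ✗ fails (v0' + v3')
1 of the 16 rows is a model.

1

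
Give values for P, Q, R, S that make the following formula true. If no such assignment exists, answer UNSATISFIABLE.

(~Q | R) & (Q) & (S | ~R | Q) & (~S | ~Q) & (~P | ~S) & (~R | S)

UNSATISFIABLE

(Q) alone gives Q = 1.
(R) alone gives R = 1.
(~S) alone gives S = 0.
Now (S) is unsatisfied and unit — conflict.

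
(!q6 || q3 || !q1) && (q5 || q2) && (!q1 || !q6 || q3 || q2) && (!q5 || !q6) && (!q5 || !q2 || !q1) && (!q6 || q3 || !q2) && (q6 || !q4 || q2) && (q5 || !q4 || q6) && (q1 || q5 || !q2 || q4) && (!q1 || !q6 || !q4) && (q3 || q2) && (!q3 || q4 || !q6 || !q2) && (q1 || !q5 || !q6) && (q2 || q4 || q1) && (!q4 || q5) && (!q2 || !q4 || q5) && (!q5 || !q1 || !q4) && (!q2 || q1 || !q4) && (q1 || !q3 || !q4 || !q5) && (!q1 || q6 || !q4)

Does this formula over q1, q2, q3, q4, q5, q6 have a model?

Suppose q5 = false.
Unit clause (q2) forces q2 = true.
Unit clause (!q4) forces q4 = false.
Unit clause (q1) forces q1 = true.
Suppose q6 = false.
No clause remains; q3 is free.
A satisfying assignment: q1 ↦ true; q2 ↦ true; q3 ↦ true; q4 ↦ false; q5 ↦ false; q6 ↦ false.

Yes, satisfiable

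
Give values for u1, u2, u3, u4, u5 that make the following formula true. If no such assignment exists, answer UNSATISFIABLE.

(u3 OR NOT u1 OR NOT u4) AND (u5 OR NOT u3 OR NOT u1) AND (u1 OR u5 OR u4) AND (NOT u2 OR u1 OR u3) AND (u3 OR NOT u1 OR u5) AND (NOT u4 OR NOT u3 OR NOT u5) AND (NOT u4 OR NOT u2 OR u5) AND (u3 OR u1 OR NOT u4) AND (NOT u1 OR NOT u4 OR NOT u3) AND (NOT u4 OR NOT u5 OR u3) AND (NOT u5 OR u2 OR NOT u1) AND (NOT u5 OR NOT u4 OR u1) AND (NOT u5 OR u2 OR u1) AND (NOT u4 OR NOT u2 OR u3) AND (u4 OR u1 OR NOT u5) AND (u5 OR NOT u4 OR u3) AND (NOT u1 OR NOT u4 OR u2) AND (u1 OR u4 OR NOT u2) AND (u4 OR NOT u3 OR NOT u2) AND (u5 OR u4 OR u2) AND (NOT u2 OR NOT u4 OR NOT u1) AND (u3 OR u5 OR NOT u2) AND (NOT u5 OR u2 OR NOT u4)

Branch on u3: set u3 = true.
Branch on u5: set u5 = false.
Unit clause (NOT u1) forces u1 = false.
Unit clause (u4) forces u4 = true.
Unit clause (NOT u2) forces u2 = false.
This assignment satisfies each clause.

u1: false; u2: false; u3: true; u4: true; u5: false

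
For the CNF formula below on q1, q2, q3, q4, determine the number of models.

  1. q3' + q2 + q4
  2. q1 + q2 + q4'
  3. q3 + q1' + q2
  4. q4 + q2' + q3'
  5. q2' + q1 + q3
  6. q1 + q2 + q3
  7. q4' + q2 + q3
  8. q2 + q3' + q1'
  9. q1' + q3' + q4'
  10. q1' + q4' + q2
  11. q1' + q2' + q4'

2

There are 2^4 = 16 truth assignments over (q1, q2, q3, q4).
Check each against the 11 clauses (columns in the order q1, q2, q3, q4):
  F F F F  ✗ fails (q1 + q2 + q3)
  F F F T  ✗ fails (q1 + q2 + q4')
  F F T F  ✗ fails (q3' + q2 + q4)
  F F T T  ✗ fails (q1 + q2 + q4')
  F T F F  ✗ fails (q2' + q1 + q3)
  F T F T  ✗ fails (q2' + q1 + q3)
  F T T F  ✗ fails (q4 + q2' + q3')
  F T T T  ✓ satisfies all
  T F F F  ✗ fails (q3 + q1' + q2)
  T F F T  ✗ fails (q3 + q1' + q2)
  T F T F  ✗ fails (q3' + q2 + q4)
  T F T T  ✗ fails (q2 + q3' + q1')
  T T F F  ✓ satisfies all
  T T F T  ✗ fails (q1' + q2' + q4')
  T T T F  ✗ fails (q4 + q2' + q3')
  T T T T  ✗ fails (q1' + q3' + q4')
2 of the 16 rows are models.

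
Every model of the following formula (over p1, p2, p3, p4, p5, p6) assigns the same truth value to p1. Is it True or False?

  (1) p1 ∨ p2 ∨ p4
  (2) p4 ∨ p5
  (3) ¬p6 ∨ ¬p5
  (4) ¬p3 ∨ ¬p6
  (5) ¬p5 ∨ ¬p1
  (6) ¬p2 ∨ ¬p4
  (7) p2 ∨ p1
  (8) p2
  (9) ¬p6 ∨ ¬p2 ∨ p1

False

Suppose p1 = True.
The clause (¬p5) is unit, so p5 = False.
The clause (p4) is unit, so p4 = True.
The clause (¬p2) is unit, so p2 = False.
But (p2) is also a unit clause — contradiction.
So every satisfying assignment has p1 = False.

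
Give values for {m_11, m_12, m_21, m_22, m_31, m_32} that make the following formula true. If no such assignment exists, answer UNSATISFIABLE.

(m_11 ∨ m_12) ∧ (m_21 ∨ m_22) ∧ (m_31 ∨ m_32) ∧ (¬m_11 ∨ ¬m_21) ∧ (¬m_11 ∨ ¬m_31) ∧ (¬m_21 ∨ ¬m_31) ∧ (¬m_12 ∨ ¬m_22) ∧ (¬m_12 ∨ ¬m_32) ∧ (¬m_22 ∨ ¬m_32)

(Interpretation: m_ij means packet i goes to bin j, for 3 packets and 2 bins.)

UNSATISFIABLE

Branch on m_11: set m_11 = True.
The clause (¬m_21) is unit, so m_21 = False.
The clause (m_22) is unit, so m_22 = True.
The clause (¬m_31) is unit, so m_31 = False.
The clause (m_32) is unit, so m_32 = True.
That conflicts with the unit clause (¬m_32).
So m_11 must be the other value — set m_11 = False.
The clause (m_12) is unit, so m_12 = True.
The clause (¬m_22) is unit, so m_22 = False.
The clause (m_21) is unit, so m_21 = True.
The clause (¬m_31) is unit, so m_31 = False.
The clause (m_32) is unit, so m_32 = True.
That conflicts with the unit clause (¬m_32).
Both values of m_11 lead to a conflict.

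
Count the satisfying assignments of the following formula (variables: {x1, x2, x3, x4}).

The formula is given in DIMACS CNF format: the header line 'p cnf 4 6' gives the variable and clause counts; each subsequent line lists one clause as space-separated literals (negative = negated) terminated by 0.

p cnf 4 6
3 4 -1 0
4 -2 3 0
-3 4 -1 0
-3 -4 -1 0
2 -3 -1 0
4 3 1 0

There are 2^4 = 16 truth assignments over (x1, x2, x3, x4).
Check each against the 6 clauses (columns in the order x1, x2, x3, x4):
  F F F F  ✗ fails (x4 ∨ x3 ∨ x1)
  F F F T  ✓ satisfies all
  F F T F  ✓ satisfies all
  F F T T  ✓ satisfies all
  F T F F  ✗ fails (x4 ∨ ¬x2 ∨ x3)
  F T F T  ✓ satisfies all
  F T T F  ✓ satisfies all
  F T T T  ✓ satisfies all
  T F F F  ✗ fails (x3 ∨ x4 ∨ ¬x1)
  T F F T  ✓ satisfies all
  T F T F  ✗ fails (¬x3 ∨ x4 ∨ ¬x1)
  T F T T  ✗ fails (¬x3 ∨ ¬x4 ∨ ¬x1)
  T T F F  ✗ fails (x3 ∨ x4 ∨ ¬x1)
  T T F T  ✓ satisfies all
  T T T F  ✗ fails (¬x3 ∨ x4 ∨ ¬x1)
  T T T T  ✗ fails (¬x3 ∨ ¬x4 ∨ ¬x1)
8 of the 16 rows are models.

8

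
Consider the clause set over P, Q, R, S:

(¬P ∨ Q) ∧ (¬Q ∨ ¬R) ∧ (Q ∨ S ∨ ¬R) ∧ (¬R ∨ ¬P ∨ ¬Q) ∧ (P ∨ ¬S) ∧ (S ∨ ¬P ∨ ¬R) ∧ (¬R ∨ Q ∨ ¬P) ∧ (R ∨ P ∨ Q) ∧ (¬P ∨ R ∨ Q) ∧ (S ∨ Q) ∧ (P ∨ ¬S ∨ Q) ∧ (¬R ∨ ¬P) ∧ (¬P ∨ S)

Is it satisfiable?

Yes, satisfiable

Suppose P = True.
Unit clause (Q) forces Q = True.
Unit clause (¬R) forces R = False.
Unit clause (S) forces S = True.
This assignment satisfies each clause.
A satisfying assignment: P ↦ True; Q ↦ True; R ↦ False; S ↦ True.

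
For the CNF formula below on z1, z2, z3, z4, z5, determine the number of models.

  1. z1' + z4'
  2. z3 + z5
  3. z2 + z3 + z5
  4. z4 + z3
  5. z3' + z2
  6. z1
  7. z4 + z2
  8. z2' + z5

1

There are 2^5 = 32 truth assignments over (z1, z2, z3, z4, z5).
Split on z1. With z1 = 1, the clauses containing z1 are satisfied and z1' drops from the rest; 1 of the 2^4 = 16 assignments to the other variables satisfy what remains.
With z1 = 0, by the same count on the reduced clause set, 0 assignments work.
(One model: z1=T, z2=T, z3=T, z4=F, z5=T.)
Total: 1 + 0 = 1.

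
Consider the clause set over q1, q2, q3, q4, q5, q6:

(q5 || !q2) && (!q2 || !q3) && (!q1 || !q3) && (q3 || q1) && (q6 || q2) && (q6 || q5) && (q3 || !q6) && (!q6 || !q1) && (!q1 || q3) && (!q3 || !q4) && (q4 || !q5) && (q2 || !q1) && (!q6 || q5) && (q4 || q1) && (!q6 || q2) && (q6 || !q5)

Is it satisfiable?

Unsatisfiable

Suppose q5 = true.
Unit clause (q4) forces q4 = true.
Unit clause (!q3) forces q3 = false.
Unit clause (q1) forces q1 = true.
That conflicts with the unit clause (!q1).
So q5 must be the other value — set q5 = false.
Unit clause (!q2) forces q2 = false.
Unit clause (q6) forces q6 = true.
That conflicts with the unit clause (!q6).
Either choice for q5 ends in contradiction.
No assignment satisfies every clause.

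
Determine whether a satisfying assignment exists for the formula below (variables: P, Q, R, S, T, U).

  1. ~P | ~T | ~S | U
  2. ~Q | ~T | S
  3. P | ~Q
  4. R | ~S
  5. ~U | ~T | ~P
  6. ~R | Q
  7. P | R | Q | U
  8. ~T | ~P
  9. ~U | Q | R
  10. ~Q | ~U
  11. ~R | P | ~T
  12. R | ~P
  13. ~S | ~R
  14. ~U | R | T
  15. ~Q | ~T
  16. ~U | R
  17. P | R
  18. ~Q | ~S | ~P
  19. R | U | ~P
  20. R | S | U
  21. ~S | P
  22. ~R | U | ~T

Satisfiable

Suppose P = 1.
The clause (~T) is unit, so T = 0.
The clause (R) is unit, so R = 1.
The clause (Q) is unit, so Q = 1.
The clause (~U) is unit, so U = 0.
The clause (~S) is unit, so S = 0.
All clauses are satisfied.
A satisfying assignment: P ↦ 1; Q ↦ 1; R ↦ 1; S ↦ 0; T ↦ 0; U ↦ 0.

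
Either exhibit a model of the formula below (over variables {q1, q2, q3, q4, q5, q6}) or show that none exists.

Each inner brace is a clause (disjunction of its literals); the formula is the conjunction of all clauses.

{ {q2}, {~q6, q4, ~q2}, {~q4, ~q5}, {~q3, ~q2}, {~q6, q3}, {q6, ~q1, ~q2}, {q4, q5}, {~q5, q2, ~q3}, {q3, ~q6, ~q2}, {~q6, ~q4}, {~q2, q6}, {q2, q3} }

(q2) alone gives q2 = 1.
(~q3) alone gives q3 = 0.
(~q6) alone gives q6 = 0.
Now (q6) is unsatisfied and unit — conflict.

UNSATISFIABLE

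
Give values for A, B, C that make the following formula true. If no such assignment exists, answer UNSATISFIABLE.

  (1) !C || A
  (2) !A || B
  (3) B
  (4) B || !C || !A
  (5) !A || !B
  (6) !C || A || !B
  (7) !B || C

The clause (B) is unit, so B = true.
The clause (!A) is unit, so A = false.
The clause (!C) is unit, so C = false.
That conflicts with the unit clause (C).

UNSATISFIABLE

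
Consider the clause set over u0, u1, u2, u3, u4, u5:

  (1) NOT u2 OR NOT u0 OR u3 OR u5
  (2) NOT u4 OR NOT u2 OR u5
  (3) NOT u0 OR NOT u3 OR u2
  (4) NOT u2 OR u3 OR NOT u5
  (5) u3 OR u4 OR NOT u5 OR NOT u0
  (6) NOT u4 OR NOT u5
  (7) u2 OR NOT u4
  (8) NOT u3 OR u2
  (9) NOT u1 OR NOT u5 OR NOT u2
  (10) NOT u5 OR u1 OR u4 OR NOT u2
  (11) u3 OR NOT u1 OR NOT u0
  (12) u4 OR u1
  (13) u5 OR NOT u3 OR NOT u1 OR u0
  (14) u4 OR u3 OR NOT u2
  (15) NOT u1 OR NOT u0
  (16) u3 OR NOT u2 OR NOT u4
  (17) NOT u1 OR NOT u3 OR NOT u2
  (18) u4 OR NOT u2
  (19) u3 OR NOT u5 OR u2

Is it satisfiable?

Try u4 = false.
The clause (u1) is unit, so u1 = true.
The clause (NOT u0) is unit, so u0 = false.
The clause (NOT u2) is unit, so u2 = false.
The clause (NOT u3) is unit, so u3 = false.
The clause (NOT u5) is unit, so u5 = false.
All clauses are satisfied.
A satisfying assignment: u0=false, u1=true, u2=false, u3=false, u4=false, u5=false.

Yes, satisfiable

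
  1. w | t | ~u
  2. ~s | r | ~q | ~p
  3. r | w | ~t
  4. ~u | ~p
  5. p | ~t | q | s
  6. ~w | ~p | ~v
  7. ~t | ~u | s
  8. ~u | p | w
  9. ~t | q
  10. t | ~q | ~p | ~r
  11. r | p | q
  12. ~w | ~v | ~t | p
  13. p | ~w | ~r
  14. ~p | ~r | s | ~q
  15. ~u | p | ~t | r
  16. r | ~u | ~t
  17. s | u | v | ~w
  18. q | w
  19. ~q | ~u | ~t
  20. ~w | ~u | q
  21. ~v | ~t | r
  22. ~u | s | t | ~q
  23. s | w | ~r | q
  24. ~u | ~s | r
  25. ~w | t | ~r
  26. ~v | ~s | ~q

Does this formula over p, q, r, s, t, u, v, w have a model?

Yes, satisfiable

Suppose u = 0.
Suppose t = 0.
Suppose q = 1.
Suppose p = 1.
From the singleton clause (~r), r = 0.
From the singleton clause (~s), s = 0.
Suppose w = 0.
Every clause is now satisfied; v is unconstrained.
A satisfying assignment: p: 1; q: 1; r: 0; s: 0; t: 0; u: 0; v: 1; w: 0.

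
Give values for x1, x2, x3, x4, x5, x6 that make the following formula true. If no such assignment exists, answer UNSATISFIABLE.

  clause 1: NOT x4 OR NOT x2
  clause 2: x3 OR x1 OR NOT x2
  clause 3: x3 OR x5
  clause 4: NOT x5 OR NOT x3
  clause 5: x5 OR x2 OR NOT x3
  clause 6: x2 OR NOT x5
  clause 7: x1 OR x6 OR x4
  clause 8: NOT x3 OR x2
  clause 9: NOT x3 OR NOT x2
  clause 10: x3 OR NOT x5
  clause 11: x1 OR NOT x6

Case x4 = false:
Case x3 = true:
(NOT x5) alone gives x5 = false.
(x2) alone gives x2 = true.
Now (NOT x2) is unsatisfied and unit — conflict.
So x3 must be the other value — set x3 = false.
(x5) alone gives x5 = true.
Now (NOT x5) is unsatisfied and unit — conflict.
Either choice for x3 ends in contradiction.
So x4 must be the other value — set x4 = true.
(NOT x2) alone gives x2 = false.
(NOT x5) alone gives x5 = false.
(x3) alone gives x3 = true.
Now (NOT x3) is unsatisfied and unit — conflict.
Either choice for x4 ends in contradiction.

UNSATISFIABLE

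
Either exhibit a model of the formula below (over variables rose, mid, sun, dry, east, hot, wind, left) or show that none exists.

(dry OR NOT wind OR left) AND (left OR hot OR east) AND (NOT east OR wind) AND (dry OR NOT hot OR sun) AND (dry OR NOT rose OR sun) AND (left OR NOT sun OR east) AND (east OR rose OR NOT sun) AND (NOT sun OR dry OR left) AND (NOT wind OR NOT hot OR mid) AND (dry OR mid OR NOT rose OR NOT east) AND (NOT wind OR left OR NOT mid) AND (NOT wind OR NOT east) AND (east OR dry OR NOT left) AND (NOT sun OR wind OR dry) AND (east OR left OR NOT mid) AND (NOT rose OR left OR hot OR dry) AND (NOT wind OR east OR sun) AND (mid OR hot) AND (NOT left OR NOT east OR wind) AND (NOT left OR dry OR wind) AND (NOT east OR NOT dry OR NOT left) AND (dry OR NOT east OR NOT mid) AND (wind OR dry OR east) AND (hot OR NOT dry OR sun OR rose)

Suppose east = false.
Suppose left = true.
The clause (dry) is unit, so dry = true.
Suppose rose = false.
The clause (NOT sun) is unit, so sun = false.
The clause (NOT wind) is unit, so wind = false.
The clause (hot) is unit, so hot = true.
No clause remains; mid is free.

rose=false; mid=true; sun=false; dry=true; east=false; hot=true; wind=false; left=true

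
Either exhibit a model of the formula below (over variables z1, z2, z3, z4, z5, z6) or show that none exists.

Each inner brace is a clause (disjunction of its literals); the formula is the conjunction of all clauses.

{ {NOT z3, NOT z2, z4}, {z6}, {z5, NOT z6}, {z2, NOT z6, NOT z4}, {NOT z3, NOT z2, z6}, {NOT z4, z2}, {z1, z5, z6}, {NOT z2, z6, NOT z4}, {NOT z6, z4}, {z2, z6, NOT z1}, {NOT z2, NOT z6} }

(z6) alone gives z6 = true.
(z5) alone gives z5 = true.
(z4) alone gives z4 = true.
(z2) alone gives z2 = true.
But (NOT z2) is also a unit clause — contradiction.

UNSATISFIABLE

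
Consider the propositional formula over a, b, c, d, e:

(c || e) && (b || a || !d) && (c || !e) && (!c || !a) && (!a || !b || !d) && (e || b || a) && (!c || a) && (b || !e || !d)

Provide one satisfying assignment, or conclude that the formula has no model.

UNSATISFIABLE

Case c = true:
Unit clause (!a) forces a = false.
Now (a) is unsatisfied and unit — conflict.
Undo c and try c = false.
Unit clause (e) forces e = true.
Now (!e) is unsatisfied and unit — conflict.
Both values of c lead to a conflict.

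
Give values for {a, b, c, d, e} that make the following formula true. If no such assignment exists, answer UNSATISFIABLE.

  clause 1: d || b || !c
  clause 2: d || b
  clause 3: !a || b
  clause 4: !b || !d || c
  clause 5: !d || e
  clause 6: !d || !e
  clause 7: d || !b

UNSATISFIABLE

Case d = true:
(e) alone gives e = true.
Now (!e) is unsatisfied and unit — conflict.
That branch fails; take d = false instead.
(b) alone gives b = true.
Now (!b) is unsatisfied and unit — conflict.
Both values of d lead to a conflict.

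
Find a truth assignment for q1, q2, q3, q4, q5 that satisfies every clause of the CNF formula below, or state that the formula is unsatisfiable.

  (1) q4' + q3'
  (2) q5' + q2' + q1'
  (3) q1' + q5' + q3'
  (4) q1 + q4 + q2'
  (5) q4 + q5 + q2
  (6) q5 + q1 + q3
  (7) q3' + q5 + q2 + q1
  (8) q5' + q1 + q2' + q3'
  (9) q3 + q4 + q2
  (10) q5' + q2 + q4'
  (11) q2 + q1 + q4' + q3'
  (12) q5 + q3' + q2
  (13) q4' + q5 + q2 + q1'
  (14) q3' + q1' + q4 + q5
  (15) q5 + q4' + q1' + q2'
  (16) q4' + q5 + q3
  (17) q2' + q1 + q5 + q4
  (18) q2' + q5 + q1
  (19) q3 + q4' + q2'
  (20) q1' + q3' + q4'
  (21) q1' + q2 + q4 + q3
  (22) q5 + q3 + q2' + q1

Try q4 = 0.
Try q1 = 0.
The clause (q2') is unit, so q2 = 0.
The clause (q5) is unit, so q5 = 1.
The clause (q3) is unit, so q3 = 1.
All clauses are satisfied.

q1=0, q2=0, q3=1, q4=0, q5=1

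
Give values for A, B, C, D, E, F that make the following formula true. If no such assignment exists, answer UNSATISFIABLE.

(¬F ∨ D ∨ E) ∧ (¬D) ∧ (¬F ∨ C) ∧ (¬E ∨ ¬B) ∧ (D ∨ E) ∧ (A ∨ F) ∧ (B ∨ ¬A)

A: False, B: False, C: True, D: False, E: True, F: True

The clause (¬D) is unit, so D = False.
The clause (E) is unit, so E = True.
The clause (¬B) is unit, so B = False.
The clause (¬A) is unit, so A = False.
The clause (F) is unit, so F = True.
The clause (C) is unit, so C = True.
All clauses are satisfied.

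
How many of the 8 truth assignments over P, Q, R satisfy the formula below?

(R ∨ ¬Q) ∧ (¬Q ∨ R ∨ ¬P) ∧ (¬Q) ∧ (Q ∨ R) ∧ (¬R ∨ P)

1

There are 2^3 = 8 truth assignments over (P, Q, R).
Split on Q. With Q = True, the clauses containing Q are satisfied and ¬Q drops from the rest; 0 of the 2^2 = 4 assignments to the other variables satisfy what remains.
With Q = False, by the same count on the reduced clause set, 1 assignment works.
(One model: P=T, Q=F, R=T.)
Total: 0 + 1 = 1.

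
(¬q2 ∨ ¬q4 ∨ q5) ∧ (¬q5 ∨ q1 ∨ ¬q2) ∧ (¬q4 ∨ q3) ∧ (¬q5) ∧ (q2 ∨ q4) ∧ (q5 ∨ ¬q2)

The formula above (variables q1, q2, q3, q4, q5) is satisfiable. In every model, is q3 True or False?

Suppose q3 = False.
The clause (¬q4) is unit, so q4 = False.
The clause (¬q5) is unit, so q5 = False.
The clause (q2) is unit, so q2 = True.
That conflicts with the unit clause (¬q2).
So every satisfying assignment has q3 = True.

True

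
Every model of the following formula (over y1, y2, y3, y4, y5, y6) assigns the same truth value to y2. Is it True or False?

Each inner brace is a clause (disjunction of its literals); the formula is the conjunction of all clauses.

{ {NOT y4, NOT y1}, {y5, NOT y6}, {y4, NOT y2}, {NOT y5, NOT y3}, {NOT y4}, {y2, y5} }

False

Suppose y2 = true.
The clause (y4) is unit, so y4 = true.
Now (NOT y4) is unsatisfied and unit — conflict.
So every satisfying assignment has y2 = False.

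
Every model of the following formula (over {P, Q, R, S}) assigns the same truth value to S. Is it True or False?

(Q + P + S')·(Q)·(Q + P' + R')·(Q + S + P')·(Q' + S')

Suppose S = 1.
The clause (Q) is unit, so Q = 1.
That conflicts with the unit clause (Q').
So every satisfying assignment has S = False.

False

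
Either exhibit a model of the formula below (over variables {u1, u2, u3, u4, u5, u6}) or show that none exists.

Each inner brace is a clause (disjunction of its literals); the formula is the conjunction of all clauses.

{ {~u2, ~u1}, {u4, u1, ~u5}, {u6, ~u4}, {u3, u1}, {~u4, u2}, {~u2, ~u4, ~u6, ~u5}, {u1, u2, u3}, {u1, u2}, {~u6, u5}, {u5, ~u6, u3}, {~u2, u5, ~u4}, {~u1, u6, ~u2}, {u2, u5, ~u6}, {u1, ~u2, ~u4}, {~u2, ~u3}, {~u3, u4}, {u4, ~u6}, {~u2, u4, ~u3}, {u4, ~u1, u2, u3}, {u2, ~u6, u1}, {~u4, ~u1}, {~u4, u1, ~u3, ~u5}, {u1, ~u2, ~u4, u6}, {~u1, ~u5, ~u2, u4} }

Branch on u2: set u2 = 0.
The clause (~u4) is unit, so u4 = 0.
The clause (u1) is unit, so u1 = 1.
The clause (~u3) is unit, so u3 = 0.
But (u3) is also a unit clause — contradiction.
Undo u2 and try u2 = 1.
The clause (~u1) is unit, so u1 = 0.
The clause (u3) is unit, so u3 = 1.
But (~u3) is also a unit clause — contradiction.
Neither u2 = 1 nor u2 = 0 works.

UNSATISFIABLE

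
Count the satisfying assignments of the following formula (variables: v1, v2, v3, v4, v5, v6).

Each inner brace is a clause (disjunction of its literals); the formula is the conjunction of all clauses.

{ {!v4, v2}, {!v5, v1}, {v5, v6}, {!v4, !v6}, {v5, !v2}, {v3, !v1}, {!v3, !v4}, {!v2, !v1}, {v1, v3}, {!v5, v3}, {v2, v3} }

There are 2^6 = 64 truth assignments over (v1, v2, v3, v4, v5, v6).
Split on v4. With v4 = true, the clauses containing v4 are satisfied and !v4 drops from the rest; 0 of the 2^5 = 32 assignments to the other variables satisfy what remains.
With v4 = false, by the same count on the reduced clause set, 4 assignments work.
Total: 0 + 4 = 4.

4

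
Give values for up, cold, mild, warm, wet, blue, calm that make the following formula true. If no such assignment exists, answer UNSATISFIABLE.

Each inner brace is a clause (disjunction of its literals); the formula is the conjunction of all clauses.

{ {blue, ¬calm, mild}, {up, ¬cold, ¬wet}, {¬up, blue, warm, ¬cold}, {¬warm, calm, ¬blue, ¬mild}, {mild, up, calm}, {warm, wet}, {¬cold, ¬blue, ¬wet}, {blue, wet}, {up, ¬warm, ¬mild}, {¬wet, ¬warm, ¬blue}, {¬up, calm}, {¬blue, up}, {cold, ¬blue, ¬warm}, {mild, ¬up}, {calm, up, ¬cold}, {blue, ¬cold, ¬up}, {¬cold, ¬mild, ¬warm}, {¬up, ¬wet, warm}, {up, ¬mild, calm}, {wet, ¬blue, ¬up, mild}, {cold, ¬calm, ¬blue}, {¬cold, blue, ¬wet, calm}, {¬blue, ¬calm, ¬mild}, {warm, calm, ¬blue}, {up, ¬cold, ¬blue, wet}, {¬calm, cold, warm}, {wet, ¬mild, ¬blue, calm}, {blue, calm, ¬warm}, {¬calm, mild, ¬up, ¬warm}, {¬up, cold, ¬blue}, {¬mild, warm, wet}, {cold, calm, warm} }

up=True; cold=False; mild=True; warm=True; wet=True; blue=False; calm=True

Case warm = True:
Case blue = False:
Unit clause (wet) forces wet = True.
Unit clause (calm) forces calm = True.
Unit clause (mild) forces mild = True.
Unit clause (up) forces up = True.
Unit clause (¬cold) forces cold = False.
All clauses are satisfied.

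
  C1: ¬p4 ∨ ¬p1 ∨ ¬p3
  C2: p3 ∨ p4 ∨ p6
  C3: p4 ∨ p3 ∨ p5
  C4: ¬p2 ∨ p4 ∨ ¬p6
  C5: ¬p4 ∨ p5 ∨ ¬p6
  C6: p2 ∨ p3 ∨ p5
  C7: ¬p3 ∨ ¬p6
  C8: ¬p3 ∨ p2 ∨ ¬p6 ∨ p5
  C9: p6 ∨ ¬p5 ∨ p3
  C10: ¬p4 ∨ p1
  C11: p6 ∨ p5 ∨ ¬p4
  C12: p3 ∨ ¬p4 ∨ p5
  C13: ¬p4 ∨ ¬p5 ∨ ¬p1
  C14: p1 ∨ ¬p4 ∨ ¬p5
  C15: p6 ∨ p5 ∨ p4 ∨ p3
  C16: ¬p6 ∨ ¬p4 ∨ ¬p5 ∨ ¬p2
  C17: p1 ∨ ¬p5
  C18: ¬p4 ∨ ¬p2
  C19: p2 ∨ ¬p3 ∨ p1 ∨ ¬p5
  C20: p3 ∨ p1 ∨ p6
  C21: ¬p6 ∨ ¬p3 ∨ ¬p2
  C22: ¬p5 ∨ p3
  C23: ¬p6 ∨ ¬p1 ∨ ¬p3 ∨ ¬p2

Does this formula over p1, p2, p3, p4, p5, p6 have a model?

Satisfiable

Case p3 = True:
From the singleton clause (¬p6), p6 = False.
Case p4 = False:
Case p1 = True:
All clauses hold; p2, p5 can take either value.
A satisfying assignment: p1 ↦ True,  p2 ↦ True,  p3 ↦ True,  p4 ↦ False,  p5 ↦ True,  p6 ↦ False.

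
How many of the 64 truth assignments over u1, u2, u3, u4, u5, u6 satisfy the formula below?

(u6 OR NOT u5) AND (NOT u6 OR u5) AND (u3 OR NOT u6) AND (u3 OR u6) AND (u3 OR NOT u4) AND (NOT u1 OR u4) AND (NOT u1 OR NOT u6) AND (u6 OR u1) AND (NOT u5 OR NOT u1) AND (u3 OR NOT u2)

6

There are 2^6 = 64 truth assignments over (u1, u2, u3, u4, u5, u6).
Split on u6. With u6 = true, the clauses containing u6 are satisfied and NOT u6 drops from the rest; 4 of the 2^5 = 32 assignments to the other variables satisfy what remains.
With u6 = false, by the same count on the reduced clause set, 2 assignments work.
(One model: u1=F, u2=F, u3=T, u4=F, u5=T, u6=T.)
Total: 4 + 2 = 6.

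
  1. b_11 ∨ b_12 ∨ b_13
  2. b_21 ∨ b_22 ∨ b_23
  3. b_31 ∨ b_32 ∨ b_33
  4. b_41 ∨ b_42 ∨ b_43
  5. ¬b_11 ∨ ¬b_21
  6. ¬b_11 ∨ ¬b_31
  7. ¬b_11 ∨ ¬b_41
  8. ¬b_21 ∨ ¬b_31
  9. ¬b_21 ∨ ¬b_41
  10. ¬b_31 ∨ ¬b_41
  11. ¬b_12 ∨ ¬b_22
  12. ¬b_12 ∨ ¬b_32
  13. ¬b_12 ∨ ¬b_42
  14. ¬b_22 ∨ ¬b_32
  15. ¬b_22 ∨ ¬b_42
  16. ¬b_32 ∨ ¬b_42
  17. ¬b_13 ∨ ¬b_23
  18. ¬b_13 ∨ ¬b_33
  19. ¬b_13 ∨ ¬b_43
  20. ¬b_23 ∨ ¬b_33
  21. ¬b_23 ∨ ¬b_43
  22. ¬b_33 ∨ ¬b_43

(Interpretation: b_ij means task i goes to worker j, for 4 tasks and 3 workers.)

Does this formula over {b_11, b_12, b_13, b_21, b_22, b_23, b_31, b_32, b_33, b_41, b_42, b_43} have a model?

Unsatisfiable

Suppose b_11 = False.
Suppose b_12 = True.
From the singleton clause (¬b_22), b_22 = False.
From the singleton clause (¬b_32), b_32 = False.
From the singleton clause (¬b_42), b_42 = False.
Suppose b_21 = True.
From the singleton clause (¬b_31), b_31 = False.
From the singleton clause (b_33), b_33 = True.
From the singleton clause (¬b_41), b_41 = False.
From the singleton clause (b_43), b_43 = True.
That conflicts with the unit clause (¬b_43).
That branch fails; take b_21 = False instead.
From the singleton clause (b_23), b_23 = True.
From the singleton clause (¬b_13), b_13 = False.
From the singleton clause (¬b_33), b_33 = False.
From the singleton clause (b_31), b_31 = True.
From the singleton clause (¬b_41), b_41 = False.
From the singleton clause (b_43), b_43 = True.
That conflicts with the unit clause (¬b_43).
Both values of b_21 lead to a conflict.
That branch fails; take b_12 = False instead.
From the singleton clause (b_13), b_13 = True.
From the singleton clause (¬b_23), b_23 = False.
From the singleton clause (¬b_33), b_33 = False.
From the singleton clause (¬b_43), b_43 = False.
Suppose b_21 = True.
From the singleton clause (¬b_31), b_31 = False.
From the singleton clause (b_32), b_32 = True.
From the singleton clause (¬b_41), b_41 = False.
From the singleton clause (b_42), b_42 = True.
That conflicts with the unit clause (¬b_42).
That branch fails; take b_21 = False instead.
From the singleton clause (b_22), b_22 = True.
From the singleton clause (¬b_32), b_32 = False.
From the singleton clause (b_31), b_31 = True.
From the singleton clause (¬b_41), b_41 = False.
From the singleton clause (b_42), b_42 = True.
That conflicts with the unit clause (¬b_42).
Both values of b_21 lead to a conflict.
Both values of b_12 lead to a conflict.
That branch fails; take b_11 = True instead.
From the singleton clause (¬b_21), b_21 = False.
From the singleton clause (¬b_31), b_31 = False.
From the singleton clause (¬b_41), b_41 = False.
Suppose b_22 = True.
From the singleton clause (¬b_12), b_12 = False.
From the singleton clause (¬b_32), b_32 = False.
From the singleton clause (b_33), b_33 = True.
From the singleton clause (¬b_42), b_42 = False.
From the singleton clause (b_43), b_43 = True.
That conflicts with the unit clause (¬b_43).
That branch fails; take b_22 = False instead.
From the singleton clause (b_23), b_23 = True.
From the singleton clause (¬b_13), b_13 = False.
From the singleton clause (¬b_33), b_33 = False.
From the singleton clause (b_32), b_32 = True.
From the singleton clause (¬b_12), b_12 = False.
From the singleton clause (¬b_42), b_42 = False.
From the singleton clause (b_43), b_43 = True.
That conflicts with the unit clause (¬b_43).
Both values of b_22 lead to a conflict.
Both values of b_11 lead to a conflict.
No assignment satisfies every clause.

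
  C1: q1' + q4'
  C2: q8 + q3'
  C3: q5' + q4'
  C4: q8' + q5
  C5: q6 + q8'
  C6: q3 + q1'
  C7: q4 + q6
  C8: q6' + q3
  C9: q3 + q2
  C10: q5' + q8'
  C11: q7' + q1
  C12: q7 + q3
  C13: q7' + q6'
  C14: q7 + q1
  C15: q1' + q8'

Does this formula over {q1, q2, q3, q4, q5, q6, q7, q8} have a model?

Suppose q1 = 0.
(q7') alone gives q7 = 0.
That conflicts with the unit clause (q7).
That branch fails; take q1 = 1 instead.
(q4') alone gives q4 = 0.
(q3) alone gives q3 = 1.
(q8) alone gives q8 = 1.
That conflicts with the unit clause (q8').
Neither q1 = 1 nor q1 = 0 works.
No assignment satisfies every clause.

No, unsatisfiable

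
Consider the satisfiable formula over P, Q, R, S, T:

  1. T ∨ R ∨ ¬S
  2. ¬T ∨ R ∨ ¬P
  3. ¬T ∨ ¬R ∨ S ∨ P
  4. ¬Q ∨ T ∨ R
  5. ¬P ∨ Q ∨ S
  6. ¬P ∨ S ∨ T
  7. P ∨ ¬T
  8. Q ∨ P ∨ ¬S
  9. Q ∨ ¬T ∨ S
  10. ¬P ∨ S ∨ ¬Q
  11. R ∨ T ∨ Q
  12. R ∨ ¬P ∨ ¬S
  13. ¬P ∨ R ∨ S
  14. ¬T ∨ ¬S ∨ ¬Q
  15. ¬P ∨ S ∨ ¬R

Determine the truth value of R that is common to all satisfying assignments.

True

Suppose R = False.
Branch on T: set T = True.
(¬P) alone gives P = False.
Now (P) is unsatisfied and unit — conflict.
Undo T and try T = False.
(¬S) alone gives S = False.
(¬Q) alone gives Q = False.
Now (Q) is unsatisfied and unit — conflict.
Either choice for T ends in contradiction.
So every satisfying assignment has R = True.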